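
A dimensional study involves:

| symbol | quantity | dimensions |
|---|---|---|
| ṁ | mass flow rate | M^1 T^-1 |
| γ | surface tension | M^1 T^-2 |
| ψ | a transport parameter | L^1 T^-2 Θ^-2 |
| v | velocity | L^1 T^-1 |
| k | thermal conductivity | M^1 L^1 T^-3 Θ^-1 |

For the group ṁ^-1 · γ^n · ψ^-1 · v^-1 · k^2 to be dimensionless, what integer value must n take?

Balance the M exponent: (1)·n from γ, plus −(1) − (0) − (0) + 2·(1) = 1 from the rest, must sum to zero.
n + 1 = 0, so n = -1.

-1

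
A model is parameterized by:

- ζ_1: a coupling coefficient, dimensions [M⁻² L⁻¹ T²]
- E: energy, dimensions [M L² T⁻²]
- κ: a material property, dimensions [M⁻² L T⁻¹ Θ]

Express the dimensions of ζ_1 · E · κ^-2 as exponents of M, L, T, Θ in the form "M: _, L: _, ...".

M: 3, L: -1, T: 2, Θ: -2

Collect each base-dimension exponent across the product:
  M: (-2) + (1) − 2·(-2) = 3
  L: (-1) + (2) − 2·(1) = -1
  T: (2) + (-2) − 2·(-1) = 2
  Θ: (0) + (0) − 2·(1) = -2
So the dimensions are [M³ L⁻¹ T² Θ⁻²].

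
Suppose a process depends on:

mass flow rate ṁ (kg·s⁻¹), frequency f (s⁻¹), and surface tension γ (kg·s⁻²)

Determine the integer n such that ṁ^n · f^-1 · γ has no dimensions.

-1

Balance the M exponent: (1)·n from ṁ, plus −(0) + (1) = 1 from the rest, must sum to zero.
n + 1 = 0, so n = -1.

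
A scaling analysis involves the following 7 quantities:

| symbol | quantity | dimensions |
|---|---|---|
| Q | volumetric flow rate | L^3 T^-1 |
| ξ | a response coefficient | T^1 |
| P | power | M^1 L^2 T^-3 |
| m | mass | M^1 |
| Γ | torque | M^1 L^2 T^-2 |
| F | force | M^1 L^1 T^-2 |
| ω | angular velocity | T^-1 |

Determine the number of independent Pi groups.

There are 7 variables and 3 base dimensions (M, L, T).
The dimension matrix has rank 3.
Independent dimensionless groups: 7 − 3 = 4.

4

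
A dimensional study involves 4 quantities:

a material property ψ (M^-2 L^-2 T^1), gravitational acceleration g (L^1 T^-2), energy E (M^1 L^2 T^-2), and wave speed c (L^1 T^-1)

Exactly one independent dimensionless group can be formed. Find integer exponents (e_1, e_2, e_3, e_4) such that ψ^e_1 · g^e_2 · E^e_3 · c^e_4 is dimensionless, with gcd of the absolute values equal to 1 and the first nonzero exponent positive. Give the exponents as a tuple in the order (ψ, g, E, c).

(1, -1, 2, -1)

M: e_1·(-2) + e_2·(0) + e_3·(1) + e_4·(0) = 0
L: e_1·(-2) + e_2·(1) + e_3·(2) + e_4·(1) = 0
T: e_1·(1) + e_2·(-2) + e_3·(-2) + e_4·(-1) = 0
Solving this homogeneous linear system for the smallest-integer solution (first nonzero entry positive) gives (1, -1, 2, -1).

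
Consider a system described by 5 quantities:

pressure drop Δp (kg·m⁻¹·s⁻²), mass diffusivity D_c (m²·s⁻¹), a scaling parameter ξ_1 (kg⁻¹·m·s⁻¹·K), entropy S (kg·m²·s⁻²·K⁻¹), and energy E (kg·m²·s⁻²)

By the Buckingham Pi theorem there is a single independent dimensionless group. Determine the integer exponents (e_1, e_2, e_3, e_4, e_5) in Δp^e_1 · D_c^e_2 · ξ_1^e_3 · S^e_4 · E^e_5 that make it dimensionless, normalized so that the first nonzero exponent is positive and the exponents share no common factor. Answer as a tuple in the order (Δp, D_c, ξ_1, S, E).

(1, 3, -1, -1, -1)

M: e_1·(1) + e_2·(0) + e_3·(-1) + e_4·(1) + e_5·(1) = 0
L: e_1·(-1) + e_2·(2) + e_3·(1) + e_4·(2) + e_5·(2) = 0
T: e_1·(-2) + e_2·(-1) + e_3·(-1) + e_4·(-2) + e_5·(-2) = 0
Θ: e_1·(0) + e_2·(0) + e_3·(1) + e_4·(-1) + e_5·(0) = 0
Solving this homogeneous linear system for the smallest-integer solution (first nonzero entry positive) gives (1, 3, -1, -1, -1).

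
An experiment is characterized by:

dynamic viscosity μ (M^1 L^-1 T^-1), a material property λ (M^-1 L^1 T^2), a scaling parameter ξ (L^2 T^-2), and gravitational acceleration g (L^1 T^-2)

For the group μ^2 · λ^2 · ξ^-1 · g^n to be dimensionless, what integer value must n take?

Balance the L exponent: (1)·n from g, plus 2·(-1) + 2·(1) − (2) = -2 from the rest, must sum to zero.
n − 2 = 0, so n = 2.

2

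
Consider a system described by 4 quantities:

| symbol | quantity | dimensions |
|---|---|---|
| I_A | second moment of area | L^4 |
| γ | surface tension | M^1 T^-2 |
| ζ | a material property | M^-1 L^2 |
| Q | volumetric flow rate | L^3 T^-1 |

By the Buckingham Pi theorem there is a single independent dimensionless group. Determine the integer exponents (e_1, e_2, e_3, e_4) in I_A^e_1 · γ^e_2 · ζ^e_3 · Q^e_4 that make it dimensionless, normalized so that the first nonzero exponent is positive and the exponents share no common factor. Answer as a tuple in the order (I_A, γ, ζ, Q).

M: e_1·(0) + e_2·(1) + e_3·(-1) + e_4·(0) = 0
L: e_1·(4) + e_2·(0) + e_3·(2) + e_4·(3) = 0
T: e_1·(0) + e_2·(-2) + e_3·(0) + e_4·(-1) = 0
Solving this homogeneous linear system for the smallest-integer solution (first nonzero entry positive) gives (1, 1, 1, -2).

(1, 1, 1, -2)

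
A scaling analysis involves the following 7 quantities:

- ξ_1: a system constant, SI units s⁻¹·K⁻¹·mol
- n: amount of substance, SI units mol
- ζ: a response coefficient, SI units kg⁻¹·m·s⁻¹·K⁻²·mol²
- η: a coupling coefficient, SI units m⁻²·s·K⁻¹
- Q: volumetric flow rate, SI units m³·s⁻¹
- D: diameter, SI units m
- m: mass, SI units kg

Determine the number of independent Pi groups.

There are 7 variables and 5 base dimensions (M, L, T, Θ, N).
The dimension matrix has rank 5.
Independent dimensionless groups: 7 − 5 = 2.

2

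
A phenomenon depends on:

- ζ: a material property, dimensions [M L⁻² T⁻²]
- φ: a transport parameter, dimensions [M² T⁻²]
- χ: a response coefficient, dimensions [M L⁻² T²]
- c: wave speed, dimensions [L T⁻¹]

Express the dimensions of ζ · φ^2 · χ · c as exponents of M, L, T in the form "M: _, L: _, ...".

Collect each base-dimension exponent across the product:
  M: (1) + 2·(2) + (1) + (0) = 6
  L: (-2) + 2·(0) + (-2) + (1) = -3
  T: (-2) + 2·(-2) + (2) + (-1) = -5
So the dimensions are [M⁶ L⁻³ T⁻⁵].

M: 6, L: -3, T: -5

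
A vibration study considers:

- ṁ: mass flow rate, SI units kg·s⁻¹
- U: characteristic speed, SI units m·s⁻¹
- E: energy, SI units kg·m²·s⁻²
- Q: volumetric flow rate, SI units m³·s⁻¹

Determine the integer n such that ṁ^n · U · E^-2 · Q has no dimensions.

Balance the M exponent: (1)·n from ṁ, plus (0) − 2·(1) + (0) = -2 from the rest, must sum to zero.
n − 2 = 0, so n = 2.

2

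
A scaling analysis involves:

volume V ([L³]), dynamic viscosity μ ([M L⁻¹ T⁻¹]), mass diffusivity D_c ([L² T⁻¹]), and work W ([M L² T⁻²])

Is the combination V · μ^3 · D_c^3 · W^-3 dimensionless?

yes

Sum the exponent of each base dimension across the product:
  M: [V]_M + 3·[μ]_M + 3·[D_c]_M − 3·[W]_M = (0) + 3·(1) + 3·(0) − 3·(1) = 0
  L: [V]_L + 3·[μ]_L + 3·[D_c]_L − 3·[W]_L = (3) + 3·(-1) + 3·(2) − 3·(2) = 0
  T: [V]_T + 3·[μ]_T + 3·[D_c]_T − 3·[W]_T = (0) + 3·(-1) + 3·(-1) − 3·(-2) = 0
All base exponents vanish — dimensionless.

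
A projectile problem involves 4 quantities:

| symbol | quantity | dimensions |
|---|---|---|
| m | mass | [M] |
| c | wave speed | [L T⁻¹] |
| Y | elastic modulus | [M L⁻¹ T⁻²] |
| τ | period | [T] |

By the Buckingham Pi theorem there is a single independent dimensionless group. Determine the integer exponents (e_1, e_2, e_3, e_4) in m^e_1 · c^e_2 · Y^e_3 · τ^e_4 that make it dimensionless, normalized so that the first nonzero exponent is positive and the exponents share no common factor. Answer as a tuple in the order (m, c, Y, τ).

M: e_1·(1) + e_2·(0) + e_3·(1) + e_4·(0) = 0
L: e_1·(0) + e_2·(1) + e_3·(-1) + e_4·(0) = 0
T: e_1·(0) + e_2·(-1) + e_3·(-2) + e_4·(1) = 0
Solving this homogeneous linear system for the smallest-integer solution (first nonzero entry positive) gives (1, -1, -1, -3).

(1, -1, -1, -3)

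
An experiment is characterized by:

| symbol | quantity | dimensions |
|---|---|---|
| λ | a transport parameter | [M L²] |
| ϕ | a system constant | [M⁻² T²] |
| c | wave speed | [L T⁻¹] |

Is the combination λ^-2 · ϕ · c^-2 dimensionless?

no

Sum the exponent of each base dimension across the product:
  M: −2·[λ]_M + [ϕ]_M − 2·[c]_M = −2·(1) + (-2) − 2·(0) = -4
  L: −2·[λ]_L + [ϕ]_L − 2·[c]_L = −2·(2) + (0) − 2·(1) = -6
  T: −2·[λ]_T + [ϕ]_T − 2·[c]_T = −2·(0) + (2) − 2·(-1) = 4
Net dimensions [M⁻⁴ L⁻⁶ T⁴] ≠ [1] — not dimensionless.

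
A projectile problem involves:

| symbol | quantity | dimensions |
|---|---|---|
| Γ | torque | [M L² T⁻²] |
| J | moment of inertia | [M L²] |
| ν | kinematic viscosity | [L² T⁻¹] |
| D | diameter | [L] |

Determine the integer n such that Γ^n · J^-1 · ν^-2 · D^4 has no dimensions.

1

Balance the M exponent: (1)·n from Γ, plus −(1) − 2·(0) + 4·(0) = -1 from the rest, must sum to zero.
n − 1 = 0, so n = 1.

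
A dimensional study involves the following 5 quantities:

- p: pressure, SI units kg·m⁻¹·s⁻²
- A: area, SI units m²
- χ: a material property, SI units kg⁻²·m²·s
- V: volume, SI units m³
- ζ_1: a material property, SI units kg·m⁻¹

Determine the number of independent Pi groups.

There are 5 variables and 3 base dimensions (M, L, T).
The dimension matrix has rank 3.
Independent dimensionless groups: 5 − 3 = 2.

2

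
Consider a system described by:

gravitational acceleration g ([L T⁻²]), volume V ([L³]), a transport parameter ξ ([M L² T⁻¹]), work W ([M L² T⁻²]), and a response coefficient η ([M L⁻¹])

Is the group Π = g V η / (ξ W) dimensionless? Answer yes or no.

Sum the exponent of each base dimension across the product:
  M: [g]_M + [V]_M − [ξ]_M − [W]_M + [η]_M = (0) + (0) − (1) − (1) + (1) = -1
  L: [g]_L + [V]_L − [ξ]_L − [W]_L + [η]_L = (1) + (3) − (2) − (2) + (-1) = -1
  T: [g]_T + [V]_T − [ξ]_T − [W]_T + [η]_T = (-2) + (0) − (-1) − (-2) + (0) = 1
Net dimensions [M⁻¹ L⁻¹ T] ≠ [1] — not dimensionless.

no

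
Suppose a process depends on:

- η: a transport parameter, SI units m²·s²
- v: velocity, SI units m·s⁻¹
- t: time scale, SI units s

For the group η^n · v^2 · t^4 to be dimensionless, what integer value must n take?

-1

Balance the L exponent: (2)·n from η, plus 2·(1) + 4·(0) = 2 from the rest, must sum to zero.
2n + 2 = 0, so n = -1.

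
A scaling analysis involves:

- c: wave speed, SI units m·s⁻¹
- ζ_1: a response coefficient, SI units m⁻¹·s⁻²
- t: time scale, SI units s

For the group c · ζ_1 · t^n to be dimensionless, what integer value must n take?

3

Balance the T exponent: (1)·n from t, plus (-1) + (-2) = -3 from the rest, must sum to zero.
n − 3 = 0, so n = 3.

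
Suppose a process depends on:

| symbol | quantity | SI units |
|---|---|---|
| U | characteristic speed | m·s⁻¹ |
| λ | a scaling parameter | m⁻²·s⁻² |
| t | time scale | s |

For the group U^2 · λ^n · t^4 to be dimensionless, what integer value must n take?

1

Balance the L exponent: (-2)·n from λ, plus 2·(1) + 4·(0) = 2 from the rest, must sum to zero.
-2n + 2 = 0, so n = 1.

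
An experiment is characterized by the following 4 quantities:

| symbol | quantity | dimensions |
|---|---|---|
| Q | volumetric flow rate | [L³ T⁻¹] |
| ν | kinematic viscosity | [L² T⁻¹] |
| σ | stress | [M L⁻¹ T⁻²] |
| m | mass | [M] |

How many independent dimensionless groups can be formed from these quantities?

There are 4 variables and 3 base dimensions (M, L, T).
The dimension matrix has rank 3.
Independent dimensionless groups: 4 − 3 = 1.

1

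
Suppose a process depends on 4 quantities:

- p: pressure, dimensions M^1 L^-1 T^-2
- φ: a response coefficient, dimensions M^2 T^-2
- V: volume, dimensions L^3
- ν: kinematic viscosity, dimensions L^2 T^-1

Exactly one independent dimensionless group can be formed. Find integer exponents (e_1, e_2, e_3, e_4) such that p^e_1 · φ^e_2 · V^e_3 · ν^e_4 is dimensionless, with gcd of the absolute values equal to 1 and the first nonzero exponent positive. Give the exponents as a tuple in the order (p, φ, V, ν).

M: e_1·(1) + e_2·(2) + e_3·(0) + e_4·(0) = 0
L: e_1·(-1) + e_2·(0) + e_3·(3) + e_4·(2) = 0
T: e_1·(-2) + e_2·(-2) + e_3·(0) + e_4·(-1) = 0
Solving this homogeneous linear system for the smallest-integer solution (first nonzero entry positive) gives (2, -1, 2, -2).

(2, -1, 2, -2)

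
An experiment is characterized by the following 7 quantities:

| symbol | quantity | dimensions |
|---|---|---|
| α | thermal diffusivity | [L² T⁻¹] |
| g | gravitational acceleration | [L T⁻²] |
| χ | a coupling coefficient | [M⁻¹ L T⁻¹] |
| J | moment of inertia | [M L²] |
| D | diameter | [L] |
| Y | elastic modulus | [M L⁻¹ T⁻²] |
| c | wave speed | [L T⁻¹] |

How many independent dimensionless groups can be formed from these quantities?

There are 7 variables and 3 base dimensions (M, L, T).
The dimension matrix has rank 3.
Independent dimensionless groups: 7 − 3 = 4.

4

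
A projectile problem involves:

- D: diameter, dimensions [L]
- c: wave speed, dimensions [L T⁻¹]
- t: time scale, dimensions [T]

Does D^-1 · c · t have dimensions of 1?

Sum the exponent of each base dimension across the product:
  M: −[D]_M + [c]_M + [t]_M = −(0) + (0) + (0) = 0
  L: −[D]_L + [c]_L + [t]_L = −(1) + (1) + (0) = 0
  T: −[D]_T + [c]_T + [t]_T = −(0) + (-1) + (1) = 0
All base exponents vanish — dimensionless.

yes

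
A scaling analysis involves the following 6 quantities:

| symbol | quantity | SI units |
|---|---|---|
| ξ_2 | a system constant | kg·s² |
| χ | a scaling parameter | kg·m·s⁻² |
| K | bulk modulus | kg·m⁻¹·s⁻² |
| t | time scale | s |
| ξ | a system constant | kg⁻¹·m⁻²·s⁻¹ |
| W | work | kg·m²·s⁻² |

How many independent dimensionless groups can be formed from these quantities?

There are 6 variables and 3 base dimensions (M, L, T).
The dimension matrix has rank 3.
Independent dimensionless groups: 6 − 3 = 3.

3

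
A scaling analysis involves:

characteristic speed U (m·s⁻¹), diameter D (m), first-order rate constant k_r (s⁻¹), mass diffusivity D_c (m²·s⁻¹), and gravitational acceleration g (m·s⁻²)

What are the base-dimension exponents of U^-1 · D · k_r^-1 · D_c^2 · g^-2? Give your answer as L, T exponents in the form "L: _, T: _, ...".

Collect each base-dimension exponent across the product:
  L: −(1) + (1) − (0) + 2·(2) − 2·(1) = 2
  T: −(-1) + (0) − (-1) + 2·(-1) − 2·(-2) = 4
So the dimensions are [L² T⁴].

L: 2, T: 4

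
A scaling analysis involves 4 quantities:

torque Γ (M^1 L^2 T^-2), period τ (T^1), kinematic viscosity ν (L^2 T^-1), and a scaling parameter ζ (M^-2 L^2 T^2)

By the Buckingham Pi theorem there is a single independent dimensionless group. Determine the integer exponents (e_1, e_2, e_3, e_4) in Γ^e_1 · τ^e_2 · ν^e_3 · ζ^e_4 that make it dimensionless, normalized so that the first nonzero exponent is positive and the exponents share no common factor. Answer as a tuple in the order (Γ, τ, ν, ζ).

(2, -1, -3, 1)

M: e_1·(1) + e_2·(0) + e_3·(0) + e_4·(-2) = 0
L: e_1·(2) + e_2·(0) + e_3·(2) + e_4·(2) = 0
T: e_1·(-2) + e_2·(1) + e_3·(-1) + e_4·(2) = 0
Solving this homogeneous linear system for the smallest-integer solution (first nonzero entry positive) gives (2, -1, -3, 1).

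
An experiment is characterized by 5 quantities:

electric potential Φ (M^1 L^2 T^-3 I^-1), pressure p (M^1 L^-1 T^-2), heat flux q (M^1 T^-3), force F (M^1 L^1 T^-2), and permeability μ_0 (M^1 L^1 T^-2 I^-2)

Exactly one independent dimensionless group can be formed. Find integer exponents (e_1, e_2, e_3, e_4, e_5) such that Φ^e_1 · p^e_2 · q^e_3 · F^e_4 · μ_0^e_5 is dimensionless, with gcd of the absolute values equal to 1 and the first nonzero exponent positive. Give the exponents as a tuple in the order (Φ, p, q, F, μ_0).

(2, 2, -2, -1, -1)

M: e_1·(1) + e_2·(1) + e_3·(1) + e_4·(1) + e_5·(1) = 0
L: e_1·(2) + e_2·(-1) + e_3·(0) + e_4·(1) + e_5·(1) = 0
T: e_1·(-3) + e_2·(-2) + e_3·(-3) + e_4·(-2) + e_5·(-2) = 0
I: e_1·(-1) + e_2·(0) + e_3·(0) + e_4·(0) + e_5·(-2) = 0
Solving this homogeneous linear system for the smallest-integer solution (first nonzero entry positive) gives (2, 2, -2, -1, -1).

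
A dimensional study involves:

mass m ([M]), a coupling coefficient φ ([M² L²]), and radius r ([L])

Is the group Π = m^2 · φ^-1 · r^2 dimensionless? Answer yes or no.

yes

Sum the exponent of each base dimension across the product:
  M: 2·[m]_M − [φ]_M + 2·[r]_M = 2·(1) − (2) + 2·(0) = 0
  L: 2·[m]_L − [φ]_L + 2·[r]_L = 2·(0) − (2) + 2·(1) = 0
  T: 2·[m]_T − [φ]_T + 2·[r]_T = 2·(0) − (0) + 2·(0) = 0
All base exponents vanish — dimensionless.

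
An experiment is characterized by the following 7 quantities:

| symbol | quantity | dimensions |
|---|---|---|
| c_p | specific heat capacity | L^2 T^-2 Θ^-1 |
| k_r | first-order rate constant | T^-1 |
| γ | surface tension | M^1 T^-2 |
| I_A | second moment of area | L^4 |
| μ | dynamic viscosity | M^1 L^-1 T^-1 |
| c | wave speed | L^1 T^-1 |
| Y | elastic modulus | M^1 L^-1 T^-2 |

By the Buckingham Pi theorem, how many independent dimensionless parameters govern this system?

3

There are 7 variables and 4 base dimensions (M, L, T, Θ).
The dimension matrix has rank 4.
Independent dimensionless groups: 7 − 4 = 3.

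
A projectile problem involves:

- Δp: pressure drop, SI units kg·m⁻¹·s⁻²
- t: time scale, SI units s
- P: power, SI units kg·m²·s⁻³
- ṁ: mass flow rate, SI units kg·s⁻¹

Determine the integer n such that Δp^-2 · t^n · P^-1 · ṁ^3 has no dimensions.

-4

Balance the T exponent: (1)·n from t, plus −2·(-2) − (-3) + 3·(-1) = 4 from the rest, must sum to zero.
n + 4 = 0, so n = -4.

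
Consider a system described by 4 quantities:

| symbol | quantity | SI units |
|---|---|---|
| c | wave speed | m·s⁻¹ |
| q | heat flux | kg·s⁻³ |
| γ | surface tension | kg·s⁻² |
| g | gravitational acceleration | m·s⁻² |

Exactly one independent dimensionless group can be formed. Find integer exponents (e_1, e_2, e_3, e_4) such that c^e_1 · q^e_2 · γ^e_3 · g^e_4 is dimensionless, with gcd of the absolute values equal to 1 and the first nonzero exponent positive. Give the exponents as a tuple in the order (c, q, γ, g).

(1, 1, -1, -1)

M: e_1·(0) + e_2·(1) + e_3·(1) + e_4·(0) = 0
L: e_1·(1) + e_2·(0) + e_3·(0) + e_4·(1) = 0
T: e_1·(-1) + e_2·(-3) + e_3·(-2) + e_4·(-2) = 0
Solving this homogeneous linear system for the smallest-integer solution (first nonzero entry positive) gives (1, 1, -1, -1).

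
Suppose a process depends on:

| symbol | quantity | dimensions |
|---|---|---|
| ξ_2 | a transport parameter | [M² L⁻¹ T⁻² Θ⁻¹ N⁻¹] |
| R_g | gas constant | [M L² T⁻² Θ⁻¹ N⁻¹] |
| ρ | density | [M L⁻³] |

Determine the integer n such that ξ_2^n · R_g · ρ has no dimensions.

-1

Balance the M exponent: (2)·n from ξ_2, plus (1) + (1) = 2 from the rest, must sum to zero.
2n + 2 = 0, so n = -1.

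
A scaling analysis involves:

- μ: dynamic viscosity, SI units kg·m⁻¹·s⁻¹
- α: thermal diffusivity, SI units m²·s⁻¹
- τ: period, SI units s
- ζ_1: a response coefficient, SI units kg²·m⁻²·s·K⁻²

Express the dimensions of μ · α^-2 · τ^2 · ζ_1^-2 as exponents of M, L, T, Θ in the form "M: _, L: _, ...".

Collect each base-dimension exponent across the product:
  M: (1) − 2·(0) + 2·(0) − 2·(2) = -3
  L: (-1) − 2·(2) + 2·(0) − 2·(-2) = -1
  T: (-1) − 2·(-1) + 2·(1) − 2·(1) = 1
  Θ: (0) − 2·(0) + 2·(0) − 2·(-2) = 4
So the dimensions are [M⁻³ L⁻¹ T Θ⁴].

M: -3, L: -1, T: 1, Θ: 4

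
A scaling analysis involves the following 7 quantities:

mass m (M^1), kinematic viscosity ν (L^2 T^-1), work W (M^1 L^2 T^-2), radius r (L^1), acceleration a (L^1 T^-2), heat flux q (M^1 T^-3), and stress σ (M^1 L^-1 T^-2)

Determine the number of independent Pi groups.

4

There are 7 variables and 3 base dimensions (M, L, T).
The dimension matrix has rank 3.
Independent dimensionless groups: 7 − 3 = 4.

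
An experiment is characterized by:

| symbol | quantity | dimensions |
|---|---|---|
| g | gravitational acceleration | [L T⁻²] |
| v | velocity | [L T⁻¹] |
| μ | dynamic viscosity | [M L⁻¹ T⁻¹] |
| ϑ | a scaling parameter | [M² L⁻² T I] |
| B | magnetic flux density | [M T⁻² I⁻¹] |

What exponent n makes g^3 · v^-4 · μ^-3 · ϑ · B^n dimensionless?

Balance the M exponent: (1)·n from B, plus 3·(0) − 4·(0) − 3·(1) + (2) = -1 from the rest, must sum to zero.
n − 1 = 0, so n = 1.

1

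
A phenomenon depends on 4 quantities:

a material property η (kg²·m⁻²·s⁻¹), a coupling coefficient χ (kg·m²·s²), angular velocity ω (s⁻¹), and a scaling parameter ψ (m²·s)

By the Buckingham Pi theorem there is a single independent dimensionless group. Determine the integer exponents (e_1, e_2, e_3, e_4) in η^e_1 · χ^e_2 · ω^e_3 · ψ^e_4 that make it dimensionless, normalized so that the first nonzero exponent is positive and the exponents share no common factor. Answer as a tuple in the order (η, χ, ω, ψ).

(1, -2, -2, 3)

M: e_1·(2) + e_2·(1) + e_3·(0) + e_4·(0) = 0
L: e_1·(-2) + e_2·(2) + e_3·(0) + e_4·(2) = 0
T: e_1·(-1) + e_2·(2) + e_3·(-1) + e_4·(1) = 0
Solving this homogeneous linear system for the smallest-integer solution (first nonzero entry positive) gives (1, -2, -2, 3).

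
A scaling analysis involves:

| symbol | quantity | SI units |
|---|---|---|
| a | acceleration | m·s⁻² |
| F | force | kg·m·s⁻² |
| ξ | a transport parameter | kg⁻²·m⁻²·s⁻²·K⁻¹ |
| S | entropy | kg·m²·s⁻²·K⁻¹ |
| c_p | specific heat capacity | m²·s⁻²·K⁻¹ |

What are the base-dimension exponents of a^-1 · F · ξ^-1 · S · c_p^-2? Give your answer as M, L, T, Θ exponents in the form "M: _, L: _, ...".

Collect each base-dimension exponent across the product:
  M: −(0) + (1) − (-2) + (1) − 2·(0) = 4
  L: −(1) + (1) − (-2) + (2) − 2·(2) = 0
  T: −(-2) + (-2) − (-2) + (-2) − 2·(-2) = 4
  Θ: −(0) + (0) − (-1) + (-1) − 2·(-1) = 2
So the dimensions are [M⁴ T⁴ Θ²].

M: 4, L: 0, T: 4, Θ: 2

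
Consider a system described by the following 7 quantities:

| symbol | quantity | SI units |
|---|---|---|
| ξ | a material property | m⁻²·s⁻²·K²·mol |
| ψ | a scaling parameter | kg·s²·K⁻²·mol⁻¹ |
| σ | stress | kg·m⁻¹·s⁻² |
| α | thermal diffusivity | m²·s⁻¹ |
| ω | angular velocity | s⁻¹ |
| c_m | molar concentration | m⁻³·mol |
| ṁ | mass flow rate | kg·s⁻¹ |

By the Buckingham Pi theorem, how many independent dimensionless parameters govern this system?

2

There are 7 variables and 5 base dimensions (M, L, T, Θ, N).
The dimension matrix has rank 5.
Independent dimensionless groups: 7 − 5 = 2.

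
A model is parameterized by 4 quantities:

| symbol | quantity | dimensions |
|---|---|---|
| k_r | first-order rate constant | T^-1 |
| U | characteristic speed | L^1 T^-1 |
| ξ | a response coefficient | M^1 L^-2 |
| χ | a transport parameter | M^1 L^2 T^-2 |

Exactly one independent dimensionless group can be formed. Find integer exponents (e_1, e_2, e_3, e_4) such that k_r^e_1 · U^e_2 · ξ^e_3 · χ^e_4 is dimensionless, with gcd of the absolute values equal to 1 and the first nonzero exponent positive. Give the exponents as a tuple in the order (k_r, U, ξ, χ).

M: e_1·(0) + e_2·(0) + e_3·(1) + e_4·(1) = 0
L: e_1·(0) + e_2·(1) + e_3·(-2) + e_4·(2) = 0
T: e_1·(-1) + e_2·(-1) + e_3·(0) + e_4·(-2) = 0
Solving this homogeneous linear system for the smallest-integer solution (first nonzero entry positive) gives (2, -4, -1, 1).

(2, -4, -1, 1)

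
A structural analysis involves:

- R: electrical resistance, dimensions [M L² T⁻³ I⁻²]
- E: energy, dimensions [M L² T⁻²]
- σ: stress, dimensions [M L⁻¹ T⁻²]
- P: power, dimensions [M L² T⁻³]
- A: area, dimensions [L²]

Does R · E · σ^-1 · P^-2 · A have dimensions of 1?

Sum the exponent of each base dimension across the product:
  M: [R]_M + [E]_M − [σ]_M − 2·[P]_M + [A]_M = (1) + (1) − (1) − 2·(1) + (0) = -1
  L: [R]_L + [E]_L − [σ]_L − 2·[P]_L + [A]_L = (2) + (2) − (-1) − 2·(2) + (2) = 3
  T: [R]_T + [E]_T − [σ]_T − 2·[P]_T + [A]_T = (-3) + (-2) − (-2) − 2·(-3) + (0) = 3
  I: [R]_I + [E]_I − [σ]_I − 2·[P]_I + [A]_I = (-2) + (0) − (0) − 2·(0) + (0) = -2
Net dimensions [M⁻¹ L³ T³ I⁻²] ≠ [1] — not dimensionless.

no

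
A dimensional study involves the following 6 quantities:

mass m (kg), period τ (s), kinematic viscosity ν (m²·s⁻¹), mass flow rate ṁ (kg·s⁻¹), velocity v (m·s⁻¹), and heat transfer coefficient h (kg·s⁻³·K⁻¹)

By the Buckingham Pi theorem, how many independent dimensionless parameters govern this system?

2

There are 6 variables and 4 base dimensions (M, L, T, Θ).
The dimension matrix has rank 4.
Independent dimensionless groups: 6 − 4 = 2.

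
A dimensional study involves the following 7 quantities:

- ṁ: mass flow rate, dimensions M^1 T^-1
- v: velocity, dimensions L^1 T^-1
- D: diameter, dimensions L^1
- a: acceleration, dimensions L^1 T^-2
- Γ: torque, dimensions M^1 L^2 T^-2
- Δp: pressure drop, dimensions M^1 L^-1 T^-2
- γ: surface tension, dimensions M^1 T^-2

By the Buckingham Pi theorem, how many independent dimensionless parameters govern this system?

4

There are 7 variables and 3 base dimensions (M, L, T).
The dimension matrix has rank 3.
Independent dimensionless groups: 7 − 3 = 4.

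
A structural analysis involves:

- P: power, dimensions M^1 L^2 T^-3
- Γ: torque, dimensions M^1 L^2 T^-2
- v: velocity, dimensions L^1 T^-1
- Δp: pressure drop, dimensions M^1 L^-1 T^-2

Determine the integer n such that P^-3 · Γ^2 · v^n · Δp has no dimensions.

Balance the L exponent: (1)·n from v, plus −3·(2) + 2·(2) + (-1) = -3 from the rest, must sum to zero.
n − 3 = 0, so n = 3.

3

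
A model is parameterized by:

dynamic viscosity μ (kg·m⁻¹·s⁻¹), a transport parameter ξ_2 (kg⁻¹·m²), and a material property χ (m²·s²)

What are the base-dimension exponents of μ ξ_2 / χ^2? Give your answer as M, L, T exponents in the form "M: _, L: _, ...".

Collect each base-dimension exponent across the product:
  M: (1) + (-1) − 2·(0) = 0
  L: (-1) + (2) − 2·(2) = -3
  T: (-1) + (0) − 2·(2) = -5
So the dimensions are [L⁻³ T⁻⁵].

M: 0, L: -3, T: -5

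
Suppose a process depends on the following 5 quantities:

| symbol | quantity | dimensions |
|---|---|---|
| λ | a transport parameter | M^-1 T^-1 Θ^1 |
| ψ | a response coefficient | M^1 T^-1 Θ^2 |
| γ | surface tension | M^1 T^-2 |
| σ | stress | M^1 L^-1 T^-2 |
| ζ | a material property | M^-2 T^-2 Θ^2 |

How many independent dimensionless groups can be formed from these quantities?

1

There are 5 variables and 4 base dimensions (M, L, T, Θ).
The dimension matrix has rank 4.
Independent dimensionless groups: 5 − 4 = 1.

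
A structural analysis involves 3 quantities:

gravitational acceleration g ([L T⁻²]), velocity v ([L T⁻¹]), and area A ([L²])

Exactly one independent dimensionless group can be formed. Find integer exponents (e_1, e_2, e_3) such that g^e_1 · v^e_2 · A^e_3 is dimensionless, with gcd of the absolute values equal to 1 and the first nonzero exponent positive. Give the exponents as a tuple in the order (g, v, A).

(2, -4, 1)

L: e_1·(1) + e_2·(1) + e_3·(2) = 0
T: e_1·(-2) + e_2·(-1) + e_3·(0) = 0
Solving this homogeneous linear system for the smallest-integer solution (first nonzero entry positive) gives (2, -4, 1).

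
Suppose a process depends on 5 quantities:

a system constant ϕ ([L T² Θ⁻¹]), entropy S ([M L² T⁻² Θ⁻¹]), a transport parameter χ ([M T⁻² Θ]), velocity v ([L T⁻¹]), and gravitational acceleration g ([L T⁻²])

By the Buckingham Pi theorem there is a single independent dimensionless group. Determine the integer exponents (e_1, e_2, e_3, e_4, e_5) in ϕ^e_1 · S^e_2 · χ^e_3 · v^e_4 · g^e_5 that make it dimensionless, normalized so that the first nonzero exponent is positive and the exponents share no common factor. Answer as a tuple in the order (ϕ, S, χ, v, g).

(2, -1, 1, -4, 4)

M: e_1·(0) + e_2·(1) + e_3·(1) + e_4·(0) + e_5·(0) = 0
L: e_1·(1) + e_2·(2) + e_3·(0) + e_4·(1) + e_5·(1) = 0
T: e_1·(2) + e_2·(-2) + e_3·(-2) + e_4·(-1) + e_5·(-2) = 0
Θ: e_1·(-1) + e_2·(-1) + e_3·(1) + e_4·(0) + e_5·(0) = 0
Solving this homogeneous linear system for the smallest-integer solution (first nonzero entry positive) gives (2, -1, 1, -4, 4).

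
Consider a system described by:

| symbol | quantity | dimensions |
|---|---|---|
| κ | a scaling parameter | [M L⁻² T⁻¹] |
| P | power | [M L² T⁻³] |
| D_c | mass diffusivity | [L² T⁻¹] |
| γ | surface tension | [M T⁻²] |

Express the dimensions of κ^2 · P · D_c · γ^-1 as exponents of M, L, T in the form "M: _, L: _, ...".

Collect each base-dimension exponent across the product:
  M: 2·(1) + (1) + (0) − (1) = 2
  L: 2·(-2) + (2) + (2) − (0) = 0
  T: 2·(-1) + (-3) + (-1) − (-2) = -4
So the dimensions are [M² T⁻⁴].

M: 2, L: 0, T: -4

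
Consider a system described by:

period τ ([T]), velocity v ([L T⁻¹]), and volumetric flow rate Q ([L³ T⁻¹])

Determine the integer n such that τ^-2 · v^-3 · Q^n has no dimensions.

1

Balance the L exponent: (3)·n from Q, plus −2·(0) − 3·(1) = -3 from the rest, must sum to zero.
3n − 3 = 0, so n = 1.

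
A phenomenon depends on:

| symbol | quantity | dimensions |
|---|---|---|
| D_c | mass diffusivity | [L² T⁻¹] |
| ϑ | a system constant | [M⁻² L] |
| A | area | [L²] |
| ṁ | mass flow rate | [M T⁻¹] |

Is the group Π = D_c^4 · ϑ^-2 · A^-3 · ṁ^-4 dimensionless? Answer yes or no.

yes

Sum the exponent of each base dimension across the product:
  M: 4·[D_c]_M − 2·[ϑ]_M − 3·[A]_M − 4·[ṁ]_M = 4·(0) − 2·(-2) − 3·(0) − 4·(1) = 0
  L: 4·[D_c]_L − 2·[ϑ]_L − 3·[A]_L − 4·[ṁ]_L = 4·(2) − 2·(1) − 3·(2) − 4·(0) = 0
  T: 4·[D_c]_T − 2·[ϑ]_T − 3·[A]_T − 4·[ṁ]_T = 4·(-1) − 2·(0) − 3·(0) − 4·(-1) = 0
All base exponents vanish — dimensionless.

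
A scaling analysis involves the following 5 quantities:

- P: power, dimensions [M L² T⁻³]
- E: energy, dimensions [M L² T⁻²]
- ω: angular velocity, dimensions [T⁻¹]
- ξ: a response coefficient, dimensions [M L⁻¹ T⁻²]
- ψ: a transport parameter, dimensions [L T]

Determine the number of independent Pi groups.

There are 5 variables and 3 base dimensions (M, L, T).
The dimension matrix has rank 3.
Independent dimensionless groups: 5 − 3 = 2.

2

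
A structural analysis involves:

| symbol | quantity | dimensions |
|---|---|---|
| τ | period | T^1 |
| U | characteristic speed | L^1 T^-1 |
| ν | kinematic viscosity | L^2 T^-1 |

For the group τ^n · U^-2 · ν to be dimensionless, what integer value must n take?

Balance the T exponent: (1)·n from τ, plus −2·(-1) + (-1) = 1 from the rest, must sum to zero.
n + 1 = 0, so n = -1.

-1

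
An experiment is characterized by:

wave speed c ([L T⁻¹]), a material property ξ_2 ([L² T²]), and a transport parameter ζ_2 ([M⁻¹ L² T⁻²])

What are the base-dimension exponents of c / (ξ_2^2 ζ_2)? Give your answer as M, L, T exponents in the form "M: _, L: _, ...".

Collect each base-dimension exponent across the product:
  M: (0) − 2·(0) − (-1) = 1
  L: (1) − 2·(2) − (2) = -5
  T: (-1) − 2·(2) − (-2) = -3
So the dimensions are [M L⁻⁵ T⁻³].

M: 1, L: -5, T: -3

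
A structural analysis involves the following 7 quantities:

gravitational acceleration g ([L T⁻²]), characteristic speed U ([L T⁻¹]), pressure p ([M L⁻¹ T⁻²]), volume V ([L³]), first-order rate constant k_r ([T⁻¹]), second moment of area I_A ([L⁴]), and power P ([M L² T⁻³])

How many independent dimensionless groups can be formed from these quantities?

There are 7 variables and 3 base dimensions (M, L, T).
The dimension matrix has rank 3.
Independent dimensionless groups: 7 − 3 = 4.

4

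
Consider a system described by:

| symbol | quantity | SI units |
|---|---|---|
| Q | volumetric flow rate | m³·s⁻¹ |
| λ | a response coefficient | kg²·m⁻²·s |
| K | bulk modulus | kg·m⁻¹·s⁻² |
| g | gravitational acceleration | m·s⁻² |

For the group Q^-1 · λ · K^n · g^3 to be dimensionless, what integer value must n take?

Balance the M exponent: (1)·n from K, plus −(0) + (2) + 3·(0) = 2 from the rest, must sum to zero.
n + 2 = 0, so n = -2.

-2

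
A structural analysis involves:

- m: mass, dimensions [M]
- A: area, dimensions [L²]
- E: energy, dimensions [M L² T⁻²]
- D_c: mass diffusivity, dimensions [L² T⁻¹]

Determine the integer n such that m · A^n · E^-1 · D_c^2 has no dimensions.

Balance the L exponent: (2)·n from A, plus (0) − (2) + 2·(2) = 2 from the rest, must sum to zero.
2n + 2 = 0, so n = -1.

-1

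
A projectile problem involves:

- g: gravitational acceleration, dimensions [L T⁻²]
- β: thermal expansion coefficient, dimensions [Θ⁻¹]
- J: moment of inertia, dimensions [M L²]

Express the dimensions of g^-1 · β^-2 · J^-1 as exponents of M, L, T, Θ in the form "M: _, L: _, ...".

Collect each base-dimension exponent across the product:
  M: −(0) − 2·(0) − (1) = -1
  L: −(1) − 2·(0) − (2) = -3
  T: −(-2) − 2·(0) − (0) = 2
  Θ: −(0) − 2·(-1) − (0) = 2
So the dimensions are [M⁻¹ L⁻³ T² Θ²].

M: -1, L: -3, T: 2, Θ: 2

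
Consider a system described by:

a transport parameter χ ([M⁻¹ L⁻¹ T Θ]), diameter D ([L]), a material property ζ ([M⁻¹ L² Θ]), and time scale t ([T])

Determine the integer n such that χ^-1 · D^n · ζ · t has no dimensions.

-3

Balance the L exponent: (1)·n from D, plus −(-1) + (2) + (0) = 3 from the rest, must sum to zero.
n + 3 = 0, so n = -3.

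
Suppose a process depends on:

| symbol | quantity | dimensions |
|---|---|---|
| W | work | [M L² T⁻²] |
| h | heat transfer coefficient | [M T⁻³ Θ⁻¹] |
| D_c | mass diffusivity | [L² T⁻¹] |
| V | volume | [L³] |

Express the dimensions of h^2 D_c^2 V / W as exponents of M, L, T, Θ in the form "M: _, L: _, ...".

M: 1, L: 5, T: -6, Θ: -2

Collect each base-dimension exponent across the product:
  M: −(1) + 2·(1) + 2·(0) + (0) = 1
  L: −(2) + 2·(0) + 2·(2) + (3) = 5
  T: −(-2) + 2·(-3) + 2·(-1) + (0) = -6
  Θ: −(0) + 2·(-1) + 2·(0) + (0) = -2
So the dimensions are [M L⁵ T⁻⁶ Θ⁻²].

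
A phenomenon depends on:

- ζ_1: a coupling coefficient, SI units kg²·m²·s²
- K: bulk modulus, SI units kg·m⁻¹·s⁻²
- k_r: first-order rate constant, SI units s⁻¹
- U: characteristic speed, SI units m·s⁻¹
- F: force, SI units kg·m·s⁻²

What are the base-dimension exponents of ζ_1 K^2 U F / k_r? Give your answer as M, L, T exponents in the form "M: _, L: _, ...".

M: 5, L: 2, T: -4

Collect each base-dimension exponent across the product:
  M: (2) + 2·(1) − (0) + (0) + (1) = 5
  L: (2) + 2·(-1) − (0) + (1) + (1) = 2
  T: (2) + 2·(-2) − (-1) + (-1) + (-2) = -4
So the dimensions are [M⁵ L² T⁻⁴].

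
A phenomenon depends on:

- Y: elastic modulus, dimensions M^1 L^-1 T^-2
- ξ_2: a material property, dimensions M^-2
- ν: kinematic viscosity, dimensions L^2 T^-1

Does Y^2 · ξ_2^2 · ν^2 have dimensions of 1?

Sum the exponent of each base dimension across the product:
  M: 2·[Y]_M + 2·[ξ_2]_M + 2·[ν]_M = 2·(1) + 2·(-2) + 2·(0) = -2
  L: 2·[Y]_L + 2·[ξ_2]_L + 2·[ν]_L = 2·(-1) + 2·(0) + 2·(2) = 2
  T: 2·[Y]_T + 2·[ξ_2]_T + 2·[ν]_T = 2·(-2) + 2·(0) + 2·(-1) = -6
Net dimensions [M⁻² L² T⁻⁶] ≠ [1] — not dimensionless.

no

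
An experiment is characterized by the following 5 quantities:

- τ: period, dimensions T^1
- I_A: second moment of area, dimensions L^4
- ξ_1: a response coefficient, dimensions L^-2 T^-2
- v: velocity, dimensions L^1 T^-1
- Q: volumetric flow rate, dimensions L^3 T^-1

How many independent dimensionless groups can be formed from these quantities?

3

There are 5 variables and 2 base dimensions (L, T).
The dimension matrix has rank 2.
Independent dimensionless groups: 5 − 2 = 3.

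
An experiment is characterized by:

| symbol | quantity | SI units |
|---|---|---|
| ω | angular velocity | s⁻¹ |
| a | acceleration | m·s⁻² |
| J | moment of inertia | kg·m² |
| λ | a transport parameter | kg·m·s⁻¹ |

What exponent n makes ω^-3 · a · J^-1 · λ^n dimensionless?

Balance the M exponent: (1)·n from λ, plus −3·(0) + (0) − (1) = -1 from the rest, must sum to zero.
n − 1 = 0, so n = 1.

1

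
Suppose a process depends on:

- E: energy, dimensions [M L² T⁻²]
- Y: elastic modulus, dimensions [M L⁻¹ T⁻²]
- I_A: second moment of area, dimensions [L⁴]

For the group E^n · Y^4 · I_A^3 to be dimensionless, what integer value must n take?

Balance the M exponent: (1)·n from E, plus 4·(1) + 3·(0) = 4 from the rest, must sum to zero.
n + 4 = 0, so n = -4.

-4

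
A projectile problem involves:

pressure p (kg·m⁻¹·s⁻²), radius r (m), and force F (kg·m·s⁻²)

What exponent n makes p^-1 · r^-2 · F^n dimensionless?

1

Balance the M exponent: (1)·n from F, plus −(1) − 2·(0) = -1 from the rest, must sum to zero.
n − 1 = 0, so n = 1.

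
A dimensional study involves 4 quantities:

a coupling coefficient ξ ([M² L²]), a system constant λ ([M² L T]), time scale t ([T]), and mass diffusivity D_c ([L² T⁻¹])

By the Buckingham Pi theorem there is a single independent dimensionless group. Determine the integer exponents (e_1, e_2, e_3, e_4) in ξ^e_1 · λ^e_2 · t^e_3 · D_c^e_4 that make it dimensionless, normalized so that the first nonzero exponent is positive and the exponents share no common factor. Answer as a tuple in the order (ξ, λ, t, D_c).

(2, -2, 1, -1)

M: e_1·(2) + e_2·(2) + e_3·(0) + e_4·(0) = 0
L: e_1·(2) + e_2·(1) + e_3·(0) + e_4·(2) = 0
T: e_1·(0) + e_2·(1) + e_3·(1) + e_4·(-1) = 0
Solving this homogeneous linear system for the smallest-integer solution (first nonzero entry positive) gives (2, -2, 1, -1).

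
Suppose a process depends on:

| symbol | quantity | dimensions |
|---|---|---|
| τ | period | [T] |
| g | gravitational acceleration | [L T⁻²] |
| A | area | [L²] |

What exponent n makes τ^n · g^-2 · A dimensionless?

Balance the T exponent: (1)·n from τ, plus −2·(-2) + (0) = 4 from the rest, must sum to zero.
n + 4 = 0, so n = -4.

-4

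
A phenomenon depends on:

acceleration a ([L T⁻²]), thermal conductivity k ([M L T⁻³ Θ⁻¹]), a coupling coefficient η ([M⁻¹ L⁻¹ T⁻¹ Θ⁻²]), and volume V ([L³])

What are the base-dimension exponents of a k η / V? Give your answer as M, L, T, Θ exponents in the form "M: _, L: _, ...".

Collect each base-dimension exponent across the product:
  M: (0) + (1) + (-1) − (0) = 0
  L: (1) + (1) + (-1) − (3) = -2
  T: (-2) + (-3) + (-1) − (0) = -6
  Θ: (0) + (-1) + (-2) − (0) = -3
So the dimensions are [L⁻² T⁻⁶ Θ⁻³].

M: 0, L: -2, T: -6, Θ: -3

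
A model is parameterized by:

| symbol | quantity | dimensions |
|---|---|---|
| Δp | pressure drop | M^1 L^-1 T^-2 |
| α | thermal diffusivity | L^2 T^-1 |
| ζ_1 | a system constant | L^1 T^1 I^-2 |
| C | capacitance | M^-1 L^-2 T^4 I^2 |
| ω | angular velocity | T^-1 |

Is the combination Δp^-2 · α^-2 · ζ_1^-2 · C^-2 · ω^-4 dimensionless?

Sum the exponent of each base dimension across the product:
  M: −2·[Δp]_M − 2·[α]_M − 2·[ζ_1]_M − 2·[C]_M − 4·[ω]_M = −2·(1) − 2·(0) − 2·(0) − 2·(-1) − 4·(0) = 0
  L: −2·[Δp]_L − 2·[α]_L − 2·[ζ_1]_L − 2·[C]_L − 4·[ω]_L = −2·(-1) − 2·(2) − 2·(1) − 2·(-2) − 4·(0) = 0
  T: −2·[Δp]_T − 2·[α]_T − 2·[ζ_1]_T − 2·[C]_T − 4·[ω]_T = −2·(-2) − 2·(-1) − 2·(1) − 2·(4) − 4·(-1) = 0
  I: −2·[Δp]_I − 2·[α]_I − 2·[ζ_1]_I − 2·[C]_I − 4·[ω]_I = −2·(0) − 2·(0) − 2·(-2) − 2·(2) − 4·(0) = 0
All base exponents vanish — dimensionless.

yes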